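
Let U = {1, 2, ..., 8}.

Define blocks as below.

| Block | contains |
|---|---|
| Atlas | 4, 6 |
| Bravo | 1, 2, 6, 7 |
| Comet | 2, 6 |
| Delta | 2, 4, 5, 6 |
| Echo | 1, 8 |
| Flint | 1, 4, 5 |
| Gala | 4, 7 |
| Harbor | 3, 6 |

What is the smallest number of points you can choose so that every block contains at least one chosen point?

3

Take H = {1, 4, 6}. Each listed block contains at least one of these, so H is a hitting set of size 3.
The blocks Comet, Echo, Gala are pairwise disjoint, so any hitting set needs a separate point for each — at least 3. Hence 3 is optimal.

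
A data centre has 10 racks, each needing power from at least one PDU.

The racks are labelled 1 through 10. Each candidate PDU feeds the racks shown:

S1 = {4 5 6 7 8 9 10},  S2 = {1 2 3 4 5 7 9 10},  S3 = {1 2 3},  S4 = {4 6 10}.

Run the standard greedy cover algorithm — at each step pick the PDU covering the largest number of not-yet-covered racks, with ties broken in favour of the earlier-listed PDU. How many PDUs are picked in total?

Greedy: pick S2 (covers 8 new) → pick S1 (covers 2 new). Total picks: 2.

2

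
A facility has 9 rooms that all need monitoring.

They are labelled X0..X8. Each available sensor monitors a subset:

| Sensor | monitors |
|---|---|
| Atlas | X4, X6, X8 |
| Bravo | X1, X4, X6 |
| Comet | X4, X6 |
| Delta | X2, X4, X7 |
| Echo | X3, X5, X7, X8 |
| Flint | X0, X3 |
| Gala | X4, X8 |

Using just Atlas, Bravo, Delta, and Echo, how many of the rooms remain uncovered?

Union of Atlas, Bravo, Delta, Echo = {X1, X2, X3, X4, X5, X6, X7, X8}.
Not covered: X0 — 1 room.

1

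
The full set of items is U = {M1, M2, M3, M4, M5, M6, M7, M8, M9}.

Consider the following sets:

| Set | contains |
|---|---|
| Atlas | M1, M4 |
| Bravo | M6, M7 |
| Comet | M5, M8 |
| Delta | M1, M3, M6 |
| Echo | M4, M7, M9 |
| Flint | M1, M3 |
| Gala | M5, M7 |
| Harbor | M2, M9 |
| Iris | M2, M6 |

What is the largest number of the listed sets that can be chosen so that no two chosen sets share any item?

4

Bravo, Comet, Flint, Harbor are pairwise disjoint (Bravo={M6,M7}; Comet={M5,M8}; Flint={M1,M3}; Harbor={M2,M9}).
Every remaining set overlaps one of these, and no 5 of the listed sets are pairwise disjoint, so 4 is the maximum.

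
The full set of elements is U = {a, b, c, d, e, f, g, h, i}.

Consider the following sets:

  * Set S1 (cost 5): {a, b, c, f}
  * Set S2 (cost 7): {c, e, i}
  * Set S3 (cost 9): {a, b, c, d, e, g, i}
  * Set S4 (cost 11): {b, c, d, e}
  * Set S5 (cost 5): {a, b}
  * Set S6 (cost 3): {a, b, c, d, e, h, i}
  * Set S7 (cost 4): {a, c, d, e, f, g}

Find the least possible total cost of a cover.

S6, S7 together cover every element (S6 ∪ S7 = {a, b, c, d, e, f, g, h, i}); total cost 3 + 4 = 7.
No covering selection has total cost below 7.

7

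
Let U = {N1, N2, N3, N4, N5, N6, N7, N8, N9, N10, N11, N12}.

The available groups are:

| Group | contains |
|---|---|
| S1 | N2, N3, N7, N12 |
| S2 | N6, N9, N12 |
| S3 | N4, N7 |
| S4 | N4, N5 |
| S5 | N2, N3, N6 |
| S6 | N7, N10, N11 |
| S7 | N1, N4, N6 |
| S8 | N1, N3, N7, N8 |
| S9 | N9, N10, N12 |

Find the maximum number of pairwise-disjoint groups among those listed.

S4, S8, S9 are pairwise disjoint (S4={N4,N5}; S8={N1,N3,N7,N8}; S9={N9,N10,N12}).
Every remaining group overlaps one of these, and no 4 of the listed groups are pairwise disjoint, so 3 is the maximum.

3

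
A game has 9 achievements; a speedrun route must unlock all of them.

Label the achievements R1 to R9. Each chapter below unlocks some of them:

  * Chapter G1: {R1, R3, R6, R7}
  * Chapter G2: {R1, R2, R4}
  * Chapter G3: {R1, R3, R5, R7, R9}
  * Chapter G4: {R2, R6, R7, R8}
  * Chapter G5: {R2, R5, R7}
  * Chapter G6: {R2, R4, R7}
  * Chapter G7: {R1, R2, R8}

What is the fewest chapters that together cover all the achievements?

3

Take {G2, G3, G4}. Their union is {R1, R2, R3, R4, R5, R6, R7, R8, R9}, which is all 9 achievements.
Only G3 contains R9, so G3 is forced; the remaining 4 achievements need at least 2 more chapters (each remaining chapter adds at most 3) — so at least 3 chapters are needed, and 3 is optimal.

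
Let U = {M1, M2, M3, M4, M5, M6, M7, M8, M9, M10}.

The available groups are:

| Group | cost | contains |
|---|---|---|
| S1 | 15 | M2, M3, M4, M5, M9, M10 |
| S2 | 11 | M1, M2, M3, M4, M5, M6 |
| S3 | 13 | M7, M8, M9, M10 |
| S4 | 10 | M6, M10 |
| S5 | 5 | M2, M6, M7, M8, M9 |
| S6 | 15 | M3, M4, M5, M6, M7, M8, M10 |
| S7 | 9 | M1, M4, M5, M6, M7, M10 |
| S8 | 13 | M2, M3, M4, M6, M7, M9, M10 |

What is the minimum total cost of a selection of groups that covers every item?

S2, S3 together cover every item (S2 ∪ S3 = {M1, M2, M3, M4, M5, M6, M7, M8, M9, M10}); total cost 11 + 13 = 24.
The greedy pick S5, S7, S2 costs 25; no covering selection beats 24.

24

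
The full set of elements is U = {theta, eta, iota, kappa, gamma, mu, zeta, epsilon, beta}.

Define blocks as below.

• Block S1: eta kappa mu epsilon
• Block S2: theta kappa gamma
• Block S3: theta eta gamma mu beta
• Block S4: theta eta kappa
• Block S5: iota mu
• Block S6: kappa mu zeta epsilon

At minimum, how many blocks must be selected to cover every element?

S3, S5, and S6 cover everything between them: the union {theta, eta, iota, kappa, gamma, mu, zeta, epsilon, beta} is all of U.
Only S5 contains iota, so S5 is forced; the remaining 7 elements need at least 2 more blocks (each remaining block adds at most 4) — so at least 3 blocks are needed, and 3 is optimal.

3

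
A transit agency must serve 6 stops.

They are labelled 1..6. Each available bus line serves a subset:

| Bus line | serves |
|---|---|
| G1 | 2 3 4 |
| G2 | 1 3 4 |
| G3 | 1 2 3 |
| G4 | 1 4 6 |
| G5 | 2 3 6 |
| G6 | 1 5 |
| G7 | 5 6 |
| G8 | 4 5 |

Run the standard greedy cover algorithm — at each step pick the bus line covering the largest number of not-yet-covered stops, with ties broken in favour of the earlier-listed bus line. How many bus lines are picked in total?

Greedy: pick G1 (covers 3 new) → pick G4 (covers 2 new) → pick G6 (covers 1 new). Total picks: 3.

3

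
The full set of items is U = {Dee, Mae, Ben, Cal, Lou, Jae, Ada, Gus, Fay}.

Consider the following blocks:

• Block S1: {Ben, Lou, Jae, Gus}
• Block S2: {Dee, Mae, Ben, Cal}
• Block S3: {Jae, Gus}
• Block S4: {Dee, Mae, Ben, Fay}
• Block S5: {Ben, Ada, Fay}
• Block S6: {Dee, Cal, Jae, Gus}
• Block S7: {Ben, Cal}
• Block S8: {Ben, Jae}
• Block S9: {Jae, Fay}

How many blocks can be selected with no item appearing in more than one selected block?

S3, S4 are pairwise disjoint (S3={Jae,Gus}; S4={Dee,Mae,Ben,Fay}).
Every remaining block overlaps one of these, and no 3 of the listed blocks are pairwise disjoint, so 2 is the maximum.

2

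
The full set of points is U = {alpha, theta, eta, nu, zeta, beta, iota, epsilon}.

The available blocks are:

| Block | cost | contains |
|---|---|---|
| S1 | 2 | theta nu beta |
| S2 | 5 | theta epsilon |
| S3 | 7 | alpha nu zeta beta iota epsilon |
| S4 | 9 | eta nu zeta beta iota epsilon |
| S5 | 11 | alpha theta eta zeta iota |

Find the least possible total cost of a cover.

S3, S5 together cover every point (S3 ∪ S5 = {alpha, theta, eta, nu, zeta, beta, iota, epsilon}); total cost 7 + 11 = 18.
No covering selection has total cost below 18.

18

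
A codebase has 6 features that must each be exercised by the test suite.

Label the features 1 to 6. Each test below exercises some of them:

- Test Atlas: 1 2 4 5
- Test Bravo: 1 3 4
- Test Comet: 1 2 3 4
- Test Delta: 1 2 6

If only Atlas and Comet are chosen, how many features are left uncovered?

1

Union of Atlas, Comet = {1, 2, 3, 4, 5}.
Not covered: 6 — 1 feature.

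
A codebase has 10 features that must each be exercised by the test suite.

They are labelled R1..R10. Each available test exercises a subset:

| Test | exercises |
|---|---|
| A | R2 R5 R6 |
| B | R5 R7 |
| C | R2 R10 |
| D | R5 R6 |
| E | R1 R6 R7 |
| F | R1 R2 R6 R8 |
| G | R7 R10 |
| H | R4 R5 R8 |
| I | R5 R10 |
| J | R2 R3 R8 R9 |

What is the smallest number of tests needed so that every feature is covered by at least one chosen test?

4

Take {E, G, H, J}. Their union is {R1, R2, R3, R4, R5, R6, R7, R8, R9, R10}, which is all 10 features.
Only H contains R4, so H is forced; the remaining 7 features need at least 3 more tests (each remaining test adds at most 3) — so at least 4 tests are needed, and 4 is optimal.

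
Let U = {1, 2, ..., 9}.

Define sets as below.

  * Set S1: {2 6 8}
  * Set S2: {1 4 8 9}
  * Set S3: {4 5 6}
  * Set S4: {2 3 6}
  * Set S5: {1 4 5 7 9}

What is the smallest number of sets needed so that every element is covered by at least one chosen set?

S1 and S4 and S5 together: S1 ∪ S4 ∪ S5 = {1, 2, 3, 4, 5, 6, 7, 8, 9} — every element is covered.
Only S4 contains 3, so S4 is forced; the remaining 6 elements need at least 2 more sets (each remaining set adds at most 5) — so at least 3 sets are needed, and 3 is optimal.

3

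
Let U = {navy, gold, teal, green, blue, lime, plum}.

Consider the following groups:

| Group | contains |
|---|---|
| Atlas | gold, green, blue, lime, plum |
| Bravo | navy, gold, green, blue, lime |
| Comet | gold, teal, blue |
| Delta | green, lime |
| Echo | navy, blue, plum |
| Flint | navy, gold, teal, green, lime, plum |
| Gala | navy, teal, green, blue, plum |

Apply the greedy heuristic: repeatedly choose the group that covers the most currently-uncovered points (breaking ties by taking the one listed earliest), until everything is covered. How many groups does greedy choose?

2

Greedy: pick Flint (covers 6 new) → pick Atlas (covers 1 new). Total picks: 2.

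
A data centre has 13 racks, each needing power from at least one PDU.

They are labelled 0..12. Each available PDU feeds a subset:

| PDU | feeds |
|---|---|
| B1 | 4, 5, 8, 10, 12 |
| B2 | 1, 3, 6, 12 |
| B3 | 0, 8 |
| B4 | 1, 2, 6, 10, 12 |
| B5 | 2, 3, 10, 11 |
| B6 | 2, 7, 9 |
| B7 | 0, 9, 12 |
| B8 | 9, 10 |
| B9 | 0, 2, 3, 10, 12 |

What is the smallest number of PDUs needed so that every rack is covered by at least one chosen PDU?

B1 and B4 and B5 and B6 and B7 together: B1 ∪ B4 ∪ B5 ∪ B6 ∪ B7 = {0, 1, 2, 3, 4, 5, 6, 7, 8, 9, 10, 11, 12} — every rack is covered.
No 4 of the 9 PDUs cover everything (all 126 combinations miss at least one rack), so 5 is optimal.

5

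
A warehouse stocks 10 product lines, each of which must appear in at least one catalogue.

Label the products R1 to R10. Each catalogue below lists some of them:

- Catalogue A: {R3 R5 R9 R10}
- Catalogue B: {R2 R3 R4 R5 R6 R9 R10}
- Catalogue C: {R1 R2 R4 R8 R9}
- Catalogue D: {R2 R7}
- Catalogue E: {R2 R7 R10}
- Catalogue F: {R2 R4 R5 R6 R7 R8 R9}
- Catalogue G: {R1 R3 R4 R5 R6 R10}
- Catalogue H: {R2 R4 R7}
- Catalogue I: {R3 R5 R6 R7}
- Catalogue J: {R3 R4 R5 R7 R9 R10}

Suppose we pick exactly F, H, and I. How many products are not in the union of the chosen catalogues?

Union of F, H, I = {R2, R3, R4, R5, R6, R7, R8, R9}.
Not covered: R1, R10 — 2 products.

2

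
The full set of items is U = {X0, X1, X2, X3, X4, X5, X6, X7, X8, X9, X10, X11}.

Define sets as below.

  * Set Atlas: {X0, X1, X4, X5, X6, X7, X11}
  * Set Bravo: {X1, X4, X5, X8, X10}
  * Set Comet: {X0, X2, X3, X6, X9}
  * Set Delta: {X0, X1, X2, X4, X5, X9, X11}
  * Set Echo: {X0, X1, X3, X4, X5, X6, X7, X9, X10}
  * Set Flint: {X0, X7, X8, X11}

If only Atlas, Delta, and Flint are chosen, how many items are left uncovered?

2

Union of Atlas, Delta, Flint = {X0, X1, X2, X4, X5, X6, X7, X8, X9, X11}.
Not covered: X3, X10 — 2 items.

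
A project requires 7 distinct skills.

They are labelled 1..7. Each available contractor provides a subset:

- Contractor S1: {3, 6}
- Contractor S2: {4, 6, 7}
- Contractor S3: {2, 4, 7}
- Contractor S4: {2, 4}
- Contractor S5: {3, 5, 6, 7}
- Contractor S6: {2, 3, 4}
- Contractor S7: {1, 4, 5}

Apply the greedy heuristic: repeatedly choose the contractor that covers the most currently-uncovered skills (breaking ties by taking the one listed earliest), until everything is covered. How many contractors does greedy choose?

Greedy: pick S5 (covers 4 new) → pick S3 (covers 2 new) → pick S7 (covers 1 new). Total picks: 3.

3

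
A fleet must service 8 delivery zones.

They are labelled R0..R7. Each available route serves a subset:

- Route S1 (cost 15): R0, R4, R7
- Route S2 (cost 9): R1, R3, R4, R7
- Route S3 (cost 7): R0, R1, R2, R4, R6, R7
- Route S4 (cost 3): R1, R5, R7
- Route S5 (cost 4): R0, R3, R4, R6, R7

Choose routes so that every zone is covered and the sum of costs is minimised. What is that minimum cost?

14

S3, S4, S5 together cover every zone (S3 ∪ S4 ∪ S5 = {R0, R1, R2, R3, R4, R5, R6, R7}); total cost 7 + 3 + 4 = 14.
No covering selection has total cost below 14.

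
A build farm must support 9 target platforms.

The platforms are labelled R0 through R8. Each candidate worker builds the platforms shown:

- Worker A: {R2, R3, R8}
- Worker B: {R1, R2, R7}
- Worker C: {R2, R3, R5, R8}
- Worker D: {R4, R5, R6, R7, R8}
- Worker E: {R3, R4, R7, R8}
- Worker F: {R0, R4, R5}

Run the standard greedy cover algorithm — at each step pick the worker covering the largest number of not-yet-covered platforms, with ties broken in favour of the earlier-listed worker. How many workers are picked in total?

Greedy: pick D (covers 5 new) → pick A (covers 2 new) → pick B (covers 1 new) → pick F (covers 1 new). Total picks: 4.

4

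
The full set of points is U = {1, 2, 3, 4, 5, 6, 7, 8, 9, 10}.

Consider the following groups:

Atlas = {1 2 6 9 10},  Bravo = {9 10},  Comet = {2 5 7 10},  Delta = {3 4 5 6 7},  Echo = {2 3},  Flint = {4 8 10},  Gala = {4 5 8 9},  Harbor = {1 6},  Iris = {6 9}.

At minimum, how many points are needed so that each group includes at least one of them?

The 4 points {2, 6, 8, 9} hit every group.
No choice of 3 points meets every group, so 4 is the minimum.

4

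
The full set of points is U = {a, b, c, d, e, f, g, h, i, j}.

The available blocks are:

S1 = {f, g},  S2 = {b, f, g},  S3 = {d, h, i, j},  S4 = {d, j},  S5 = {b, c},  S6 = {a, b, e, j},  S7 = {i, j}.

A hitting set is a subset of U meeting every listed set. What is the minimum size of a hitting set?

3

Take T = {b, g, j}. Each listed block contains at least one of these, so T is a hitting set of size 3.
The blocks S1, S4, S5 are pairwise disjoint, so any hitting set needs a separate point for each — at least 3. Hence 3 is optimal.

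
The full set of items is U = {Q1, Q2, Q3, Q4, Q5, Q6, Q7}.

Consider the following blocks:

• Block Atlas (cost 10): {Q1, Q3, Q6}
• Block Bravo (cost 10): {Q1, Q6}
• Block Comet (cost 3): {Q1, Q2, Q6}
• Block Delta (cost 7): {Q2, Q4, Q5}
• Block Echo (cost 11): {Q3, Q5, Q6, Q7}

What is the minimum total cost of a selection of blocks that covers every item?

Comet, Delta, Echo together cover every item (Comet ∪ Delta ∪ Echo = {Q1, Q2, Q3, Q4, Q5, Q6, Q7}); total cost 3 + 7 + 11 = 21.
No covering selection has total cost below 21.

21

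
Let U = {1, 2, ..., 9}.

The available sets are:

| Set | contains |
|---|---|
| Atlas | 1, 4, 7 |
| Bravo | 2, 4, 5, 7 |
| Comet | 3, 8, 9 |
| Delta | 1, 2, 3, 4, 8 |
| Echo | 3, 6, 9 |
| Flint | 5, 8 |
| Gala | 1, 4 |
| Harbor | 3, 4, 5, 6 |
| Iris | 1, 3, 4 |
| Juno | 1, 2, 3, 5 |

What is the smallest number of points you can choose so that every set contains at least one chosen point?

The 3 points {3, 4, 8} hit every set.
The sets Echo, Flint, Gala are pairwise disjoint, so any hitting set needs a separate point for each — at least 3. Hence 3 is optimal.

3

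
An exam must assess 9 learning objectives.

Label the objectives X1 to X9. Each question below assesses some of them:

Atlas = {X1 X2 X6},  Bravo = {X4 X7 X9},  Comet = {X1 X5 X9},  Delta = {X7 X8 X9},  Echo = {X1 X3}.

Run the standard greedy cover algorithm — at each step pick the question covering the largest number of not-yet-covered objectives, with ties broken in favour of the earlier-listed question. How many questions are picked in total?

5

Greedy: pick Atlas (covers 3 new) → pick Bravo (covers 3 new) → pick Comet (covers 1 new) → pick Delta (covers 1 new) → pick Echo (covers 1 new). Total picks: 5.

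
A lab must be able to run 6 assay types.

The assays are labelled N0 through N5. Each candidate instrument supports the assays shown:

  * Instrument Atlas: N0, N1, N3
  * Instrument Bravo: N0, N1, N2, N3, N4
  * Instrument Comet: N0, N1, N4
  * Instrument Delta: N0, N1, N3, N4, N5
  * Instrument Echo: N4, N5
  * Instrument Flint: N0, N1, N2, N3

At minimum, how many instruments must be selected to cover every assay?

2

Echo and Flint together: Echo ∪ Flint = {N0, N1, N2, N3, N4, N5} — every assay is covered.
No single instrument has all 6 assays (the largest, Bravo, has 5), so 2 is optimal.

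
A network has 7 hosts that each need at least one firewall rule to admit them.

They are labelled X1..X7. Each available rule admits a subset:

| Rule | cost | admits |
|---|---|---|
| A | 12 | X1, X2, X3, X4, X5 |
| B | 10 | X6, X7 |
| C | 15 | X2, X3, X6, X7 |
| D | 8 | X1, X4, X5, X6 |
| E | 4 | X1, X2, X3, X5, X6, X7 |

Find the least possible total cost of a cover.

D, E together cover every host (D ∪ E = {X1, X2, X3, X4, X5, X6, X7}); total cost 8 + 4 = 12.
No covering selection has total cost below 12.

12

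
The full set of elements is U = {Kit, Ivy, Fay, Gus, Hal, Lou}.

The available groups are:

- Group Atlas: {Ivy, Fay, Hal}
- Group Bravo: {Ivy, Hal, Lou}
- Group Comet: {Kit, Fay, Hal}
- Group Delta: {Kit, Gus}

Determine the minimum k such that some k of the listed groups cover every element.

3

Bravo and Comet and Delta together: Bravo ∪ Comet ∪ Delta = {Kit, Ivy, Fay, Gus, Hal, Lou} — every element is covered.
Only Delta contains Gus, so Delta is forced; the remaining 4 elements need at least 2 more groups (each remaining group adds at most 3) — so at least 3 groups are needed, and 3 is optimal.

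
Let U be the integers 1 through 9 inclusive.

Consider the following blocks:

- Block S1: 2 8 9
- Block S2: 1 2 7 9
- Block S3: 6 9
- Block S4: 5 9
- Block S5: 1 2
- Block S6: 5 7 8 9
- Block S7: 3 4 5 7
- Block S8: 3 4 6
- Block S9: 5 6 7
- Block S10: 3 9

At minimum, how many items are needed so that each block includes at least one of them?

Take H = {2, 3, 5, 6}. Each listed block contains at least one of these, so H is a hitting set of size 4.
No choice of 3 items meets every block, so 4 is the minimum.

4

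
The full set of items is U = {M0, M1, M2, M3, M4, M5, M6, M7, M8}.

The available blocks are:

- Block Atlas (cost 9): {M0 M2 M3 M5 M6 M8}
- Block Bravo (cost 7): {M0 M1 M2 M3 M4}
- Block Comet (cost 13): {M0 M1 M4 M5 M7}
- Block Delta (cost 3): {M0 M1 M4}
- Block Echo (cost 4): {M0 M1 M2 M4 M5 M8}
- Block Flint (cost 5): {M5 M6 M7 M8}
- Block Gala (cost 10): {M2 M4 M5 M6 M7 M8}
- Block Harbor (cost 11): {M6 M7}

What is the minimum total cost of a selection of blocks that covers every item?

12

Bravo, Flint together cover every item (Bravo ∪ Flint = {M0, M1, M2, M3, M4, M5, M6, M7, M8}); total cost 7 + 5 = 12.
The greedy pick Echo, Flint, Bravo costs 16; no covering selection beats 12.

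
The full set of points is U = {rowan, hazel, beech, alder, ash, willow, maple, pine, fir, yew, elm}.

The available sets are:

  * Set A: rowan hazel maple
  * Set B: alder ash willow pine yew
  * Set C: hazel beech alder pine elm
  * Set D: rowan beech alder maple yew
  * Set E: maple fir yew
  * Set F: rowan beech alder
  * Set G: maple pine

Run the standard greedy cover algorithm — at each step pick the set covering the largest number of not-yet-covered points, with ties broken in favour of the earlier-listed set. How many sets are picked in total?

Greedy: pick B (covers 5 new) → pick A (covers 3 new) → pick C (covers 2 new) → pick E (covers 1 new). Total picks: 4.

4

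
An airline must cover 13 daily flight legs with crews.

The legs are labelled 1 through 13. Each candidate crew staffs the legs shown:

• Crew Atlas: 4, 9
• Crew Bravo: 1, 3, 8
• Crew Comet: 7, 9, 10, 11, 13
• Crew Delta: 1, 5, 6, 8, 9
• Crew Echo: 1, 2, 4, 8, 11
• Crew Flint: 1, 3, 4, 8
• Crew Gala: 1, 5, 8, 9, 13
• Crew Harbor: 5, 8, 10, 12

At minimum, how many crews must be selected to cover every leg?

5

Take {Bravo, Comet, Delta, Echo, Harbor}. Their union is {1, 2, 3, 4, 5, 6, 7, 8, 9, 10, 11, 12, 13}, which is all 13 legs.
No 4 of the 8 crews cover everything (all 70 combinations miss at least one leg), so 5 is optimal.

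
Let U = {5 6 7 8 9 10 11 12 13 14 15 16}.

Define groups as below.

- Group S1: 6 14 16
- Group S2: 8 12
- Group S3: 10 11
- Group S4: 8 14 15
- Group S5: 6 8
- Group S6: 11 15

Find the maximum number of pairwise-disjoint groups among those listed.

S1, S2, S6 are pairwise disjoint (S1={6,14,16}; S2={8,12}; S6={11,15}).
Every remaining group overlaps one of these, and no 4 of the listed groups are pairwise disjoint, so 3 is the maximum.

3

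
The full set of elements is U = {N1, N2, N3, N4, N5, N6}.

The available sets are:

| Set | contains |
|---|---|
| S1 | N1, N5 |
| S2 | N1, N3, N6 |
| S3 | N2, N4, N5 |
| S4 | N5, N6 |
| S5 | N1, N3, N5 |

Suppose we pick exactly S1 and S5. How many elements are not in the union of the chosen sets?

Union of S1, S5 = {N1, N3, N5}.
Not covered: N2, N4, N6 — 3 elements.

3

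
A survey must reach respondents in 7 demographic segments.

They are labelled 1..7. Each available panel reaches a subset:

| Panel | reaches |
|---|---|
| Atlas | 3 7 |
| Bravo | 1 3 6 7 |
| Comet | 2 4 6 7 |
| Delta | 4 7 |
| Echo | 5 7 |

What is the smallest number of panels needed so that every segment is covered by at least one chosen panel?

3

Take {Bravo, Comet, Echo}. Their union is {1, 2, 3, 4, 5, 6, 7}, which is all 7 segments.
Only Bravo contains 1, so Bravo is forced; the remaining 3 segments need at least 2 more panels (each remaining panel adds at most 2) — so at least 3 panels are needed, and 3 is optimal.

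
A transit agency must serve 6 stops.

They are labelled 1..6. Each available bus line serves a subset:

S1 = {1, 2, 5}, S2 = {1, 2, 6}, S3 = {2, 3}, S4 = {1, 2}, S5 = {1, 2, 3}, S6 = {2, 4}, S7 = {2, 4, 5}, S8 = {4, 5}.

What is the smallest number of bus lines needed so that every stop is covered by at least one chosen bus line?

S2 and S3 and S8 together: S2 ∪ S3 ∪ S8 = {1, 2, 3, 4, 5, 6} — every stop is covered.
Only S2 contains 6, so S2 is forced; the remaining 3 stops need at least 2 more bus lines (each remaining bus line adds at most 2) — so at least 3 bus lines are needed, and 3 is optimal.

3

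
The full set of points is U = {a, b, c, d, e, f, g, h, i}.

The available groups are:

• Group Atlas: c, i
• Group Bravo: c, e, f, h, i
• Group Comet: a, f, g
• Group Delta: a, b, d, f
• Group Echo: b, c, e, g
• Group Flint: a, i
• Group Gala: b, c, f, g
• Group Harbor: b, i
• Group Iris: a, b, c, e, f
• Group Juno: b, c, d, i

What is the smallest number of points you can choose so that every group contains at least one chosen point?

3

The 3 points {b, f, i} hit every group.
No choice of 2 points meets every group, so 3 is the minimum.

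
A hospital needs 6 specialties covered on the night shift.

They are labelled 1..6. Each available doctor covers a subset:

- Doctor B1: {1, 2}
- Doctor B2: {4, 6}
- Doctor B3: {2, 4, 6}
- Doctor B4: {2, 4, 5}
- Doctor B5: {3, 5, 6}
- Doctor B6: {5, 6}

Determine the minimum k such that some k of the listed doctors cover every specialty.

B1 and B3 and B5 together: B1 ∪ B3 ∪ B5 = {1, 2, 3, 4, 5, 6} — every specialty is covered.
Only B1 contains 1, so B1 is forced; the remaining 4 specialties need at least 2 more doctors (each remaining doctor adds at most 3) — so at least 3 doctors are needed, and 3 is optimal.

3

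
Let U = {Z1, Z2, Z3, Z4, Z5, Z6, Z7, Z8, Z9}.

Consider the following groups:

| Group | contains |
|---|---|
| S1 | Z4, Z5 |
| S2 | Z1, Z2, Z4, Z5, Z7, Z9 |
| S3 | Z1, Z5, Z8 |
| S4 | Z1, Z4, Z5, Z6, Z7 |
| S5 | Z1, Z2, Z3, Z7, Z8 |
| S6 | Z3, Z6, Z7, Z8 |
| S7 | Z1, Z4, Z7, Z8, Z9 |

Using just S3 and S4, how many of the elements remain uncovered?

Union of S3, S4 = {Z1, Z4, Z5, Z6, Z7, Z8}.
Not covered: Z2, Z3, Z9 — 3 elements.

3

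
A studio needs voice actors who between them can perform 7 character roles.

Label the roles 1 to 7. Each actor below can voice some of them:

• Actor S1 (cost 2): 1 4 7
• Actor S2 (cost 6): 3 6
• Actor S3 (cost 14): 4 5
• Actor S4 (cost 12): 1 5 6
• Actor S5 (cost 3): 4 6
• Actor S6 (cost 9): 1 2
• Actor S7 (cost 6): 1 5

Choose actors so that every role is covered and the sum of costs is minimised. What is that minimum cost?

23

S1, S2, S6, S7 together cover every role (S1 ∪ S2 ∪ S6 ∪ S7 = {1, 2, 3, 4, 5, 6, 7}); total cost 2 + 6 + 9 + 6 = 23.
No covering selection has total cost below 23.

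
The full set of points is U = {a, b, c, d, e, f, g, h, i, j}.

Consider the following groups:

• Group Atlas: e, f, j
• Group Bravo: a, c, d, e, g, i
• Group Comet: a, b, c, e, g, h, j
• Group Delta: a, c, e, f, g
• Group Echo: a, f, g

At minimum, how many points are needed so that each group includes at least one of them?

Take T = {e, g}. Each listed group contains at least one of these, so T is a hitting set of size 2.
No single point lies in every group, so at least 2 are needed and 2 is optimal.

2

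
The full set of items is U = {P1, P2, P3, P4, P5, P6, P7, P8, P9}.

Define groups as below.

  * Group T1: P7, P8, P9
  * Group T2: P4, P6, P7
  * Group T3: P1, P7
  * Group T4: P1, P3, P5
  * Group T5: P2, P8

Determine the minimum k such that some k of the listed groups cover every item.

T1 and T2 and T4 and T5 together: T1 ∪ T2 ∪ T4 ∪ T5 = {P1, P2, P3, P4, P5, P6, P7, P8, P9} — every item is covered.
Only T5 contains P2, so T5 is forced; the remaining 7 items need at least 3 more groups (each remaining group adds at most 3) — so at least 4 groups are needed, and 4 is optimal.

4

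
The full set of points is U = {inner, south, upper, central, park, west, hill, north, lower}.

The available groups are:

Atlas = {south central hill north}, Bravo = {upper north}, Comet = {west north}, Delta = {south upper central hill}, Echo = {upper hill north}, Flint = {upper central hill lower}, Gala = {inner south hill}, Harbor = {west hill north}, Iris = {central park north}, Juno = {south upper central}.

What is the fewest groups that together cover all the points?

Take {Flint, Gala, Harbor, Iris}. Their union is {inner, south, upper, central, park, west, hill, north, lower}, which is all 9 points.
Only Flint contains lower, so Flint is forced; the remaining 5 points need at least 3 more groups (each remaining group adds at most 2) — so at least 4 groups are needed, and 4 is optimal.

4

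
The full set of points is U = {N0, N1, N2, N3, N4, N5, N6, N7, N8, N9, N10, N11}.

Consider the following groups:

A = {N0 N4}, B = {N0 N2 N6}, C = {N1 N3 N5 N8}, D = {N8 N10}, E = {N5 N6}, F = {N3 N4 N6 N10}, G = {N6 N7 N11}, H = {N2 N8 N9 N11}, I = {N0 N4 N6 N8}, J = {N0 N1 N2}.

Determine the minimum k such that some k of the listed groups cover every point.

5

B and C and F and G and H together: B ∪ C ∪ F ∪ G ∪ H = {N0, N1, N2, N3, N4, N5, N6, N7, N8, N9, N10, N11} — every point is covered.
No 4 of the 10 groups cover everything (all 210 combinations miss at least one point), so 5 is optimal.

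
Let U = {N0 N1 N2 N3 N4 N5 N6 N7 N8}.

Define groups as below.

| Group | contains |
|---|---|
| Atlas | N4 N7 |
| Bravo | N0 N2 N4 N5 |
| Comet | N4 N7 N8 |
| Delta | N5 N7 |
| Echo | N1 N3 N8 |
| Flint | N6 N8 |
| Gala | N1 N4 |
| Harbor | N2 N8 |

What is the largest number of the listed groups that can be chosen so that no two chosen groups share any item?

Delta, Gala, Harbor are pairwise disjoint (Delta={N5,N7}; Gala={N1,N4}; Harbor={N2,N8}).
Every remaining group overlaps one of these, and no 4 of the listed groups are pairwise disjoint, so 3 is the maximum.

3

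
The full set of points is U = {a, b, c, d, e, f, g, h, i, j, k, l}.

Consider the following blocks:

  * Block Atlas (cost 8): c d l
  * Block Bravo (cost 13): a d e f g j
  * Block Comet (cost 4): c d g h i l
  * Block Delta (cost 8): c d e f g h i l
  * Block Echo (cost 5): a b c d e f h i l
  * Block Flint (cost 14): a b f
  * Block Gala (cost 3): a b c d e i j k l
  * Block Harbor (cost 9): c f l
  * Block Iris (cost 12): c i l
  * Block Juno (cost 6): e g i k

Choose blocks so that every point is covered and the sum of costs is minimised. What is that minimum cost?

Delta, Gala together cover every point (Delta ∪ Gala = {a, b, c, d, e, f, g, h, i, j, k, l}); total cost 8 + 3 = 11.
The greedy pick Gala, Comet, Echo costs 12; no covering selection beats 11.

11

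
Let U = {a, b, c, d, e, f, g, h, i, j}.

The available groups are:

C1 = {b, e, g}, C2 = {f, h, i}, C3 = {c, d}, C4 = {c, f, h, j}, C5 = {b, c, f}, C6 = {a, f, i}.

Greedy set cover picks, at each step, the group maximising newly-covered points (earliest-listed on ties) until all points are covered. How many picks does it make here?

Greedy: pick C4 (covers 4 new) → pick C1 (covers 3 new) → pick C6 (covers 2 new) → pick C3 (covers 1 new). Total picks: 4.

4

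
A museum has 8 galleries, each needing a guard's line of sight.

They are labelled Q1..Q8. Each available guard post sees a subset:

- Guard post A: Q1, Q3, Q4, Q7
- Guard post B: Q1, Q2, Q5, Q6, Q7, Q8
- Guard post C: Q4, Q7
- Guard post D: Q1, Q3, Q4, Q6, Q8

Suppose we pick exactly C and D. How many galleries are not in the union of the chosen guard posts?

Union of C, D = {Q1, Q3, Q4, Q6, Q7, Q8}.
Not covered: Q2, Q5 — 2 galleries.

2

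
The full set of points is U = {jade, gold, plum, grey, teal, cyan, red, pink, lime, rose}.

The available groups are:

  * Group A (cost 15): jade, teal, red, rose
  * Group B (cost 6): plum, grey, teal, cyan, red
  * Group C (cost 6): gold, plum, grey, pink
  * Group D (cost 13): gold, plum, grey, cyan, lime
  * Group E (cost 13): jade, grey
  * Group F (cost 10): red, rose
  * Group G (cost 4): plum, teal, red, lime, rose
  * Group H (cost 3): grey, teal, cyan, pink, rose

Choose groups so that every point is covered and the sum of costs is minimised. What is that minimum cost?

26

C, E, G, H together cover every point (C ∪ E ∪ G ∪ H = {jade, gold, plum, grey, teal, cyan, red, pink, lime, rose}); total cost 6 + 13 + 4 + 3 = 26.
No covering selection has total cost below 26.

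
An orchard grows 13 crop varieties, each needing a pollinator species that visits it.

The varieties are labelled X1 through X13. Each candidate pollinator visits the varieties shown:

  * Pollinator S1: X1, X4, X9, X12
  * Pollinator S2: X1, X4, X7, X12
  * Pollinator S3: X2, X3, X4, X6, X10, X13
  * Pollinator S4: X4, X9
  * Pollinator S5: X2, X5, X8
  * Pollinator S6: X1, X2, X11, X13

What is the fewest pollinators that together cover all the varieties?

5

Take {S1, S2, S3, S5, S6}. Their union is {X1, X2, X3, X4, X5, X6, X7, X8, X9, X10, X11, X12, X13}, which is all 13 varieties.
No 4 of the 6 pollinators cover everything (all 15 combinations miss at least one variety), so 5 is optimal.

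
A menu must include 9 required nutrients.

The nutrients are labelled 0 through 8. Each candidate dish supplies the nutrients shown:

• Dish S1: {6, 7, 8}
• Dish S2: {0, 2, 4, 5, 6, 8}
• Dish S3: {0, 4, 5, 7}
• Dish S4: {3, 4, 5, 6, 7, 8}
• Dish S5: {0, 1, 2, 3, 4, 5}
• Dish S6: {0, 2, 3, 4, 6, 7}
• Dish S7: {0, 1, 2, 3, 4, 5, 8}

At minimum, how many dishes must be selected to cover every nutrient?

2

S1 and S5 together: S1 ∪ S5 = {0, 1, 2, 3, 4, 5, 6, 7, 8} — every nutrient is covered.
No single dish has all 9 nutrients (the largest, S7, has 7), so 2 is optimal.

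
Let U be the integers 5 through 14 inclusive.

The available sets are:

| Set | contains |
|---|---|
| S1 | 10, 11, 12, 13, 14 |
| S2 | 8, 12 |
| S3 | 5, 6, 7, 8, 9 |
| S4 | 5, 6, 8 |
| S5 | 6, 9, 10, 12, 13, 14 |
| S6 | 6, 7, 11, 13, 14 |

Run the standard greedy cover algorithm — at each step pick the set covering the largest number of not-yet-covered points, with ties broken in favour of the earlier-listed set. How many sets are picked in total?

Greedy: pick S5 (covers 6 new) → pick S3 (covers 3 new) → pick S1 (covers 1 new). Total picks: 3.
(The true minimum cover uses only 2 sets, so greedy is not optimal here.)

3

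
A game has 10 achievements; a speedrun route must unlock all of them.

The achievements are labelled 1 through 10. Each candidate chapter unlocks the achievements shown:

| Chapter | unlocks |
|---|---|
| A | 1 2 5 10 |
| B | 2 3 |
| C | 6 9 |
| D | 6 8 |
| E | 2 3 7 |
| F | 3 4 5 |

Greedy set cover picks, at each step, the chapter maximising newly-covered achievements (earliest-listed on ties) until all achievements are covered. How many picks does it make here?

Greedy: pick A (covers 4 new) → pick C (covers 2 new) → pick E (covers 2 new) → pick D (covers 1 new) → pick F (covers 1 new). Total picks: 5.

5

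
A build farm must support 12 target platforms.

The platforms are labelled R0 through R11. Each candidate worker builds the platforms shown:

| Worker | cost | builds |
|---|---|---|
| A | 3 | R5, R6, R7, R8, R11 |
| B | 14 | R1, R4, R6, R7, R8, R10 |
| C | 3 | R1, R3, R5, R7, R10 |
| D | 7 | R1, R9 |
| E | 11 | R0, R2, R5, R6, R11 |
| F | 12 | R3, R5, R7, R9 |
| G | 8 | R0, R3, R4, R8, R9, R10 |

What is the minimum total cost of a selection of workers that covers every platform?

22

C, E, G together cover every platform (C ∪ E ∪ G = {R0, R1, R2, R3, R4, R5, R6, R7, R8, R9, R10, R11}); total cost 3 + 11 + 8 = 22.
The greedy pick A, C, G, E costs 25; no covering selection beats 22.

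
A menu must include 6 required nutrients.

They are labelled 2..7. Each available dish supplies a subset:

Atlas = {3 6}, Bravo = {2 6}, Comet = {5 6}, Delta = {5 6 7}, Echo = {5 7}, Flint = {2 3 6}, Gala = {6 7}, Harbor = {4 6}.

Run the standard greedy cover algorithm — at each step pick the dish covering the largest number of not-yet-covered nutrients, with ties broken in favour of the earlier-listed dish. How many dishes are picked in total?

Greedy: pick Delta (covers 3 new) → pick Flint (covers 2 new) → pick Harbor (covers 1 new). Total picks: 3.

3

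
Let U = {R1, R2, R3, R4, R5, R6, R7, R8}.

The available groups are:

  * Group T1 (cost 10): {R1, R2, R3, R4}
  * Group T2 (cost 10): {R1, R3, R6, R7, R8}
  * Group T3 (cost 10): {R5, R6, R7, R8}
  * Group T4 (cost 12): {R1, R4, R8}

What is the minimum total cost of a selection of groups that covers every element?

20

T1, T3 together cover every element (T1 ∪ T3 = {R1, R2, R3, R4, R5, R6, R7, R8}); total cost 10 + 10 = 20.
The greedy pick T2, T1, T3 costs 30; no covering selection beats 20.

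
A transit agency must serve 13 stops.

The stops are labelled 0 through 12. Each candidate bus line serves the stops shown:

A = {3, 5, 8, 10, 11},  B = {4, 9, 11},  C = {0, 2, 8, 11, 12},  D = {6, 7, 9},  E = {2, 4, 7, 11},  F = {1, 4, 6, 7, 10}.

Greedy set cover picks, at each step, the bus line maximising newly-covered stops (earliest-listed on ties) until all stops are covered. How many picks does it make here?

4

Greedy: pick A (covers 5 new) → pick F (covers 4 new) → pick C (covers 3 new) → pick B (covers 1 new). Total picks: 4.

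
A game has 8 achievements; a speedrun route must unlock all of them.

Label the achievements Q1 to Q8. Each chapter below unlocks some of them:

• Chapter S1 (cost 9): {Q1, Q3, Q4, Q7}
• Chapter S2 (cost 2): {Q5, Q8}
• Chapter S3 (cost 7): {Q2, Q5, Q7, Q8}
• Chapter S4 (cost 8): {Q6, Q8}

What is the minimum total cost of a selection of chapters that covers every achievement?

S1, S3, S4 together cover every achievement (S1 ∪ S3 ∪ S4 = {Q1, Q2, Q3, Q4, Q5, Q6, Q7, Q8}); total cost 9 + 7 + 8 = 24.
The greedy pick S2, S1, S3, S4 costs 26; no covering selection beats 24.

24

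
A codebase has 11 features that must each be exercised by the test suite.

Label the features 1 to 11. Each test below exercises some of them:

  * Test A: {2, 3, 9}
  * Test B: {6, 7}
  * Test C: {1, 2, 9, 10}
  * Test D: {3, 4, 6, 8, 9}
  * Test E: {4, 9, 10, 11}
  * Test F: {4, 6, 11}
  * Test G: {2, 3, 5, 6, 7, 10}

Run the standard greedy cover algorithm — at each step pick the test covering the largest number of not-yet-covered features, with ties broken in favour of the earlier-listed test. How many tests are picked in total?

Greedy: pick G (covers 6 new) → pick D (covers 3 new) → pick C (covers 1 new) → pick E (covers 1 new). Total picks: 4.

4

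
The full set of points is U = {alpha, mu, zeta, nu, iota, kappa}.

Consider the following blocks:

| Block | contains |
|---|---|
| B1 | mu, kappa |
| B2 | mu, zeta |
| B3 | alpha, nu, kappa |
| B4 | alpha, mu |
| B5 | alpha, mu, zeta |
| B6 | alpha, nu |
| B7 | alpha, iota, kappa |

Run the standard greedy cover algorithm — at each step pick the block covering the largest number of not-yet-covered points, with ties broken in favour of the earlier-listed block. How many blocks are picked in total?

Greedy: pick B3 (covers 3 new) → pick B2 (covers 2 new) → pick B7 (covers 1 new). Total picks: 3.

3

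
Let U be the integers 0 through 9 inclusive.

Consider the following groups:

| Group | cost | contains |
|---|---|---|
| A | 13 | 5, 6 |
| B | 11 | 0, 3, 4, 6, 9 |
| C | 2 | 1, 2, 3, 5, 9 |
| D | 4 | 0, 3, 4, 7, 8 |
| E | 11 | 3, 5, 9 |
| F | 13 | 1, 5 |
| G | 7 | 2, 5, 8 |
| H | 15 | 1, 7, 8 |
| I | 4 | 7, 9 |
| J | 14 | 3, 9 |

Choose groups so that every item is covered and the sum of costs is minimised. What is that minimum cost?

17

B, C, D together cover every item (B ∪ C ∪ D = {0, 1, 2, 3, 4, 5, 6, 7, 8, 9}); total cost 11 + 2 + 4 = 17.
No covering selection has total cost below 17.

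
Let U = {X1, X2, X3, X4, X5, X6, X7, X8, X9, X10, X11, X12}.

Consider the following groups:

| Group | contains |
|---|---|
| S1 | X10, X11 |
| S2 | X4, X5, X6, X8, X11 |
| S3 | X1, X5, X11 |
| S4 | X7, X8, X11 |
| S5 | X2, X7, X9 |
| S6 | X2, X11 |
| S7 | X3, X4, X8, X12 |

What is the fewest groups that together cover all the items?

Take {S1, S2, S3, S5, S7}. Their union is {X1, X2, X3, X4, X5, X6, X7, X8, X9, X10, X11, X12}, which is all 12 items.
No 4 of the 7 groups cover everything (all 35 combinations miss at least one item), so 5 is optimal.

5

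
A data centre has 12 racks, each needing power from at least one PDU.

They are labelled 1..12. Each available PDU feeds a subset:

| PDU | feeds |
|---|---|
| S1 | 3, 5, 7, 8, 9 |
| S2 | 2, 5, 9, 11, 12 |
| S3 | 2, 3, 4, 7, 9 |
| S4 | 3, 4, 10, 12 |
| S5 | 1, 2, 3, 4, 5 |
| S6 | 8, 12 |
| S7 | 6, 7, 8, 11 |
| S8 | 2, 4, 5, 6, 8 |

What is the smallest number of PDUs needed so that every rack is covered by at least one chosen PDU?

4

S1 and S4 and S5 and S7 together: S1 ∪ S4 ∪ S5 ∪ S7 = {1, 2, 3, 4, 5, 6, 7, 8, 9, 10, 11, 12} — every rack is covered.
No 3 of the 8 PDUs cover everything (all 56 combinations miss at least one rack), so 4 is optimal.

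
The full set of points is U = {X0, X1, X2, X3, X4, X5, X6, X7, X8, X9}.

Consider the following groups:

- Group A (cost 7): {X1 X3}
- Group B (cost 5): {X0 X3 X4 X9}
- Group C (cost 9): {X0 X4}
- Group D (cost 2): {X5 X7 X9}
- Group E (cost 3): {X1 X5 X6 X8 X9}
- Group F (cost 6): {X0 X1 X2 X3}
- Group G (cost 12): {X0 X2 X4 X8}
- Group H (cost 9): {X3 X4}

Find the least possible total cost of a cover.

16

B, D, E, F together cover every point (B ∪ D ∪ E ∪ F = {X0, X1, X2, X3, X4, X5, X6, X7, X8, X9}); total cost 5 + 2 + 3 + 6 = 16.
No covering selection has total cost below 16.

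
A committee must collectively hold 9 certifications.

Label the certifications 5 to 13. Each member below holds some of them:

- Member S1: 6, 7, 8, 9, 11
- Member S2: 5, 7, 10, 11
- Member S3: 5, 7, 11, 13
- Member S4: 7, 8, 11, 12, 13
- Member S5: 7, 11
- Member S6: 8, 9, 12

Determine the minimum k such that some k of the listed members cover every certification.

3

S1 and S2 and S4 together: S1 ∪ S2 ∪ S4 = {5, 6, 7, 8, 9, 10, 11, 12, 13} — every certification is covered.
Only S1 contains 6, so S1 is forced; the remaining 4 certifications need at least 2 more members (each remaining member adds at most 2) — so at least 3 members are needed, and 3 is optimal.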